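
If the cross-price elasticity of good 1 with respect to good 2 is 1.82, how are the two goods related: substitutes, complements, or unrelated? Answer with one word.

ε = 1.82 > 0, so a higher price of good 2 raises demand for good 1: substitutes.

substitutes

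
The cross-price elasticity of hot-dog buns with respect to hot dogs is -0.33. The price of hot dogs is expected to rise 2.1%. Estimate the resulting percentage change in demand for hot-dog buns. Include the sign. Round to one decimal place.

-0.7%

%ΔQ ≈ ε × %ΔP of hot dogs = -0.33 × (2.1%) = -0.7%.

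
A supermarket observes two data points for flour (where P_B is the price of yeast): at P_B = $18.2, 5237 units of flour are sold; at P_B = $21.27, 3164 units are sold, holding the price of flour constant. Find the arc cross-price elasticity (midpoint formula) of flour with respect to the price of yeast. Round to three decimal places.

ΔQ_A = 3164 − 5237 = -2073; ΔP_B = 21.27 − 18.2 = 3.07.
Midpoints: Q̄_A = 4200.5, P̄_B = 19.73.
ε = (ΔQ_A/Q̄_A)/(ΔP_B/P̄_B) = (-2073/4200.5)/(3.07/19.73) ≈ -3.172.
ε < 0: flour and yeast are complements.

-3.172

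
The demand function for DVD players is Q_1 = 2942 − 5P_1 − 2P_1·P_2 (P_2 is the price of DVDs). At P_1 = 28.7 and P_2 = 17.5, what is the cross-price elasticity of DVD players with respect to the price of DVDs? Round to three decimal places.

At P_1 = 28.7 and P_2 = 17.5: Q_1 = 1794.
∂Q_1/∂P_2 = -2P_1 = -2(28.7) = -57.4000.
ε = (∂Q_1/∂P_2)(P_2/Q_1) = -57.4000 × (17.5/1794) ≈ -0.560.

-0.560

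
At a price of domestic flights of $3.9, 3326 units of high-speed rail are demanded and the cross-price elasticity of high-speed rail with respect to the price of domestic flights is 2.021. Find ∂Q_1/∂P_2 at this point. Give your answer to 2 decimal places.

ε = (∂Q_1/∂P_2)·(P_2/Q_1) ⇒ ∂Q_1/∂P_2 = ε·Q_1/P_2 = 2.021 × 3326/3.9 ≈ 1723.55.

1723.55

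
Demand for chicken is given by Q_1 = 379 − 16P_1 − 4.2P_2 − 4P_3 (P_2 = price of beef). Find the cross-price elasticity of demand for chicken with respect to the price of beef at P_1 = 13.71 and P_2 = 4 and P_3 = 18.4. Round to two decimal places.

At P_1 = 13.71 and P_2 = 4 and P_3 = 18.4: Q_1 = 69.24.
∂Q_1/∂P_2 = -4.2.
ε = (∂Q_1/∂P_2)(P_2/Q_1) = -4.2 × (4/69.24) ≈ -0.24.

-0.24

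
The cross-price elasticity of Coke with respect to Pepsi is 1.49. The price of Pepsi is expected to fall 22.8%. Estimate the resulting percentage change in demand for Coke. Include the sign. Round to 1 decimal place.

-34.0%

%ΔQ ≈ ε × %ΔP of Pepsi = 1.49 × (-22.8%) = -34.0%.
Demand for Coke falls by about 34.0%.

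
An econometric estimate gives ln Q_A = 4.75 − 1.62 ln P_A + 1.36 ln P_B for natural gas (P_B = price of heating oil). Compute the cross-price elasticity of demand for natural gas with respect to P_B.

In a log-linear (constant-elasticity) demand function, the coefficient on ln P_B is the cross-price elasticity.
ε = 1.36. Positive, so natural gas and heating oil are substitutes.

1.36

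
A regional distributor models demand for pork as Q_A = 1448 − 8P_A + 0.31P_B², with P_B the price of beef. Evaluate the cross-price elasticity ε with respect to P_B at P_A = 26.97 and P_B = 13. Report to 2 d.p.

At P_A = 26.97 and P_B = 13: Q_A = 1284.63.
∂Q_A/∂P_B = 0.62P_B = 0.62(13) = 8.0600.
ε = (∂Q_A/∂P_B)(P_B/Q_A) = 8.0600 × (13/1284.63) ≈ 0.08.

0.08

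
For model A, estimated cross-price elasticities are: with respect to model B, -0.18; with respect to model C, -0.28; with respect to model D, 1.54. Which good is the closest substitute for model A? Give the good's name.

model D

Substitutes have ε > 0. Among the positive values, 1.54 (model D) is largest.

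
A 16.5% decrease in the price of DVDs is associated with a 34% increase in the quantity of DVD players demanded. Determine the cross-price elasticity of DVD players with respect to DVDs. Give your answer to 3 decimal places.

-2.061

ε = (%ΔQ of DVD players) / (%ΔP of DVDs) = (34%) / (-16.5%) ≈ -2.061.
Negative cross-price elasticity: complements.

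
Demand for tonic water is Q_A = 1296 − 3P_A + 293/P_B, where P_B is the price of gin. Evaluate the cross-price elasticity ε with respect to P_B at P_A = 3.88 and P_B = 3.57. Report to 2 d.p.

-0.06

At P_A = 3.88 and P_B = 3.57: Q_A = 1366.433.
∂Q_A/∂P_B = −293/P_B² = -22.9896.
ε = (∂Q_A/∂P_B)(P_B/Q_A) = -22.9896 × (3.57/1366.433) ≈ -0.06.
ε < 0: complements.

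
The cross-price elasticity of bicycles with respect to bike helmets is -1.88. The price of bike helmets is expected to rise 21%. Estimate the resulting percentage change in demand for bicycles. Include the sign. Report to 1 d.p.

%ΔQ ≈ ε × %ΔP of bike helmets = -1.88 × (21%) = -39.5%.

-39.5%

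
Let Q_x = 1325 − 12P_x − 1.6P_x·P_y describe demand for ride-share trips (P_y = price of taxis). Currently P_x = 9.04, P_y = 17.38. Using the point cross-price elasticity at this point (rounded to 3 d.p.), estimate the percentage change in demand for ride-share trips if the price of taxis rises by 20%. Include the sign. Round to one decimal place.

At P_x = 9.04, P_y = 17.38: Q_x = 965.136.
∂Q_x/∂P_y = -1.6P_x = -14.4640.
ε = (∂Q_x/∂P_y)(P_y/Q_x) = -14.4640 × 17.38/965.136 ≈ -0.260.
%ΔQ_x ≈ ε × %ΔP_y = -0.260 × (20%) = -5.2%.

-5.2%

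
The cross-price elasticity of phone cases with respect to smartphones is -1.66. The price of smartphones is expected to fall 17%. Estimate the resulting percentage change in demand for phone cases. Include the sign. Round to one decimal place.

%ΔQ ≈ ε × %ΔP of smartphones = -1.66 × (-17%) = 28.2%.
Demand for phone cases rises by about 28.2%.

28.2%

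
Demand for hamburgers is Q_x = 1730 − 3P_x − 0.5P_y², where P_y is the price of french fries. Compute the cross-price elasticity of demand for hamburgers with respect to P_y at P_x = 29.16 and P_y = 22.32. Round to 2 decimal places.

At P_x = 29.16 and P_y = 22.32: Q_x = 1393.429.
∂Q_x/∂P_y = -1P_y = -1(22.32) = -22.3200.
ε = (∂Q_x/∂P_y)(P_y/Q_x) = -22.3200 × (22.32/1393.429) ≈ -0.36.
ε < 0: complements.

-0.36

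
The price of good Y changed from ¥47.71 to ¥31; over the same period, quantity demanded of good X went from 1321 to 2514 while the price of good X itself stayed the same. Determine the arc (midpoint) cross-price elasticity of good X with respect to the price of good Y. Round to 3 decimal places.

-1.465

ΔQ_X = 2514 − 1321 = 1193; ΔP_Y = 31 − 47.71 = -16.71.
Midpoints: Q̄_X = 1917.5, P̄_Y = 39.36.
ε = (ΔQ_X/Q̄_X)/(ΔP_Y/P̄_Y) = (1193/1917.5)/(-16.71/39.36) ≈ -1.465.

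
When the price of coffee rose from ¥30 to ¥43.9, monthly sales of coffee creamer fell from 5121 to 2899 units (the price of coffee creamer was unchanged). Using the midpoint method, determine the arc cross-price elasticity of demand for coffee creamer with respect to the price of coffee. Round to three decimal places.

-1.473

ΔQ_A = 2899 − 5121 = -2222; ΔP_B = 43.9 − 30 = 13.9.
Midpoints: Q̄_A = 4010.0, P̄_B = 36.95.
ε = (ΔQ_A/Q̄_A)/(ΔP_B/P̄_B) = (-2222/4010.0)/(13.9/36.95) ≈ -1.473.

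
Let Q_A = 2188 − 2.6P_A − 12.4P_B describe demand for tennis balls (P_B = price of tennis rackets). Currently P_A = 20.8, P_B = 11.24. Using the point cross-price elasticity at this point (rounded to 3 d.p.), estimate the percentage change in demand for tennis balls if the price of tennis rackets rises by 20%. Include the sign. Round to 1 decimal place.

-1.4%

At P_A = 20.8, P_B = 11.24: Q_A = 1994.544.
∂Q_A/∂P_B = -12.4.
ε = (∂Q_A/∂P_B)(P_B/Q_A) = -12.4000 × 11.24/1994.544 ≈ -0.070.
%ΔQ_A ≈ ε × %ΔP_B = -0.070 × (20%) = -1.4%.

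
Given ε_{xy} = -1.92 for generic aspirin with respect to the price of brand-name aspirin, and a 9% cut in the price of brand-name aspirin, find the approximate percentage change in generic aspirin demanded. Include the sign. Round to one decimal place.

17.3%

%ΔQ ≈ ε × %ΔP of brand-name aspirin = -1.92 × (-9%) = 17.3%.
Demand for generic aspirin rises by about 17.3%.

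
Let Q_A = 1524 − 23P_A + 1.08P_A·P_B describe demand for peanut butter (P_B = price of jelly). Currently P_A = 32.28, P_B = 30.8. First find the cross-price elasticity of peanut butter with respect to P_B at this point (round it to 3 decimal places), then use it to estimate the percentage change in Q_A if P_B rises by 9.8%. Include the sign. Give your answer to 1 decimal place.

At P_A = 32.28, P_B = 30.8: Q_A = 1855.322.
∂Q_A/∂P_B = 1.08P_A = 34.8624.
ε = (∂Q_A/∂P_B)(P_B/Q_A) = 34.8624 × 30.8/1855.322 ≈ 0.579.
%ΔQ_A ≈ ε × %ΔP_B = 0.579 × (9.8%) = 5.7%.

5.7%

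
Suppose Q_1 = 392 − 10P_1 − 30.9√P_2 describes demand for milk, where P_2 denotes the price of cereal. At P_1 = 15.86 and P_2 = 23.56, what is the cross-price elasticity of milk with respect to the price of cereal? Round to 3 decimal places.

At P_1 = 15.86 and P_2 = 23.56: Q_1 = 83.416.
∂Q_1/∂P_2 = -30.9/(2√P_2) = -30.9/(2√23.56) = -3.1830.
ε = (∂Q_1/∂P_2)(P_2/Q_1) = -3.1830 × (23.56/83.416) ≈ -0.899.
ε < 0: complements.

-0.899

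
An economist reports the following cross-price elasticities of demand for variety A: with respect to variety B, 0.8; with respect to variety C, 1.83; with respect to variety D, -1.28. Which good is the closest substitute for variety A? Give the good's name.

variety C

Substitutes have ε > 0. Among the positive values, 1.83 (variety C) is largest.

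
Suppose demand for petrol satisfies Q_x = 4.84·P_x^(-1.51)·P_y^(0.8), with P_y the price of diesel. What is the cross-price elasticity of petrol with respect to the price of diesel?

0.80

In a log-linear (constant-elasticity) demand function, the coefficient on the exponent of P_y is the cross-price elasticity.
ε = 0.80. Positive, so petrol and diesel are substitutes.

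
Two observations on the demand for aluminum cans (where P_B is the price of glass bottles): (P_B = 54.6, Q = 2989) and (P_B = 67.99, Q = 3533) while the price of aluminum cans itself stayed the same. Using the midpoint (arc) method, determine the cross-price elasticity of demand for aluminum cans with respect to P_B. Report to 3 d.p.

0.764

ΔQ_A = 3533 − 2989 = 544; ΔP_B = 67.99 − 54.6 = 13.39.
Midpoints: Q̄_A = 3261.0, P̄_B = 61.30.
ε = (ΔQ_A/Q̄_A)/(ΔP_B/P̄_B) = (544/3261.0)/(13.39/61.30) ≈ 0.764.
ε > 0: aluminum cans and glass bottles are substitutes.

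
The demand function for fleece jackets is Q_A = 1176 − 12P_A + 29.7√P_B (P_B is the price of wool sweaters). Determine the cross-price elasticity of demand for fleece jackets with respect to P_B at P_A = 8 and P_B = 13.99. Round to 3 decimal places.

At P_A = 8 and P_B = 13.99: Q_A = 1191.088.
∂Q_A/∂P_B = 29.7/(2√P_B) = 29.7/(2√13.99) = 3.9702.
ε = (∂Q_A/∂P_B)(P_B/Q_A) = 3.9702 × (13.99/1191.088) ≈ 0.047.

0.047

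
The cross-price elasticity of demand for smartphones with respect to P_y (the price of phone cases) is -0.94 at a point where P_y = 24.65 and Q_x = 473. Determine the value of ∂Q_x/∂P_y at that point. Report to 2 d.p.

ε = (∂Q_x/∂P_y)·(P_y/Q_x) ⇒ ∂Q_x/∂P_y = ε·Q_x/P_y = -0.94 × 473/24.65 ≈ -18.04.

-18.04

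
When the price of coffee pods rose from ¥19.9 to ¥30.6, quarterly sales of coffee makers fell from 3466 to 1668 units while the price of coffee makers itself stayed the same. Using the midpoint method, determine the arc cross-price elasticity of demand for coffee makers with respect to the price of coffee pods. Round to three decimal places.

-1.653

ΔQ_A = 1668 − 3466 = -1798; ΔP_B = 30.6 − 19.9 = 10.7.
Midpoints: Q̄_A = 2567.0, P̄_B = 25.25.
ε = (ΔQ_A/Q̄_A)/(ΔP_B/P̄_B) = (-1798/2567.0)/(10.7/25.25) ≈ -1.653.
ε < 0: coffee makers and coffee pods are complements.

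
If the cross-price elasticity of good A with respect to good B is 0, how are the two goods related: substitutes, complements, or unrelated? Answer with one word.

unrelated

ε = 0: demand for good A does not respond to good B's price; the goods are unrelated.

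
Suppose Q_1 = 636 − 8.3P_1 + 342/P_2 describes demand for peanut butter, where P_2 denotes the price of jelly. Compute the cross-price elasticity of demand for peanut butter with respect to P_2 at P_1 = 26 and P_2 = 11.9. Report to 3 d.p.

-0.064

At P_1 = 26 and P_2 = 11.9: Q_1 = 448.939.
∂Q_1/∂P_2 = −342/P_2² = -2.4151.
ε = (∂Q_1/∂P_2)(P_2/Q_1) = -2.4151 × (11.9/448.939) ≈ -0.064.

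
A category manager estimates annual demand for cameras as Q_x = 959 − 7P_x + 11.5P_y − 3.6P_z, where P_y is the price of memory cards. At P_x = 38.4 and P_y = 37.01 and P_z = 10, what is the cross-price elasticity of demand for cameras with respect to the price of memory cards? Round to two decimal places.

At P_x = 38.4 and P_y = 37.01 and P_z = 10: Q_x = 1079.815.
∂Q_x/∂P_y = 11.5.
ε = (∂Q_x/∂P_y)(P_y/Q_x) = 11.5 × (37.01/1079.815) ≈ 0.39.
Since ε > 0, cameras and memory cards are substitutes.

0.39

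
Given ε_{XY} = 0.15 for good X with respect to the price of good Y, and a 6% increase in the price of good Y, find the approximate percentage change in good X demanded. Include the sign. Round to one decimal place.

0.9%

%ΔQ ≈ ε × %ΔP of good Y = 0.15 × (6%) = 0.9%.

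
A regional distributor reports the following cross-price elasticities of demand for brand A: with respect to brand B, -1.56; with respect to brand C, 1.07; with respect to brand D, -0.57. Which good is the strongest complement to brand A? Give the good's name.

Complements have ε < 0. The most negative value is -1.56 (brand B).

brand B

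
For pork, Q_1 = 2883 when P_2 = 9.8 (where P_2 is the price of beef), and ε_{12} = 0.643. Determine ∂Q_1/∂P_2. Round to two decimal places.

189.16

ε = (∂Q_1/∂P_2)·(P_2/Q_1) ⇒ ∂Q_1/∂P_2 = ε·Q_1/P_2 = 0.643 × 2883/9.8 ≈ 189.16.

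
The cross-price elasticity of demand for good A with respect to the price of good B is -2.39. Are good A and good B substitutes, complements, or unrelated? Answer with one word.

ε = -2.39 < 0, so a higher price of good B lowers demand for good A: complements.

complements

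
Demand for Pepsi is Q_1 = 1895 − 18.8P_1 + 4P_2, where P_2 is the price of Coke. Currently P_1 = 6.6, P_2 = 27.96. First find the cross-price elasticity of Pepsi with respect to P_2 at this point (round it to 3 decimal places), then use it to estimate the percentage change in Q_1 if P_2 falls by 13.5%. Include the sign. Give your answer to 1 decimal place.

-0.8%

At P_1 = 6.6, P_2 = 27.96: Q_1 = 1882.76.
∂Q_1/∂P_2 = 4.
ε = (∂Q_1/∂P_2)(P_2/Q_1) = 4.0000 × 27.96/1882.76 ≈ 0.059.
%ΔQ_1 ≈ ε × %ΔP_2 = 0.059 × (-13.5%) = -0.8%.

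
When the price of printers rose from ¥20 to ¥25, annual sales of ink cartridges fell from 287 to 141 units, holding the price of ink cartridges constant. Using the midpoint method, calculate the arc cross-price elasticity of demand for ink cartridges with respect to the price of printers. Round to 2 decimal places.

ΔQ_A = 141 − 287 = -146; ΔP_B = 25 − 20 = 5.
Midpoints: Q̄_A = 214.0, P̄_B = 22.50.
ε = (ΔQ_A/Q̄_A)/(ΔP_B/P̄_B) = (-146/214.0)/(5/22.50) ≈ -3.07.
ε < 0: ink cartridges and printers are complements.

-3.07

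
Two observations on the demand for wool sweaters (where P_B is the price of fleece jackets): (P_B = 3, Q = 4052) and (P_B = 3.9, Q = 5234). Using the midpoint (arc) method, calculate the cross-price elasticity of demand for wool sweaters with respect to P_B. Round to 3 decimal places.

0.976

ΔQ_A = 5234 − 4052 = 1182; ΔP_B = 3.9 − 3 = 0.9.
Midpoints: Q̄_A = 4643.0, P̄_B = 3.45.
ε = (ΔQ_A/Q̄_A)/(ΔP_B/P̄_B) = (1182/4643.0)/(0.9/3.45) ≈ 0.976.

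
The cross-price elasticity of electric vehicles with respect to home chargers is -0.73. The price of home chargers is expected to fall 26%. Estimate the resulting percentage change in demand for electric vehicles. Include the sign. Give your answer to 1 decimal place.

19.0%

%ΔQ ≈ ε × %ΔP of home chargers = -0.73 × (-26%) = 19.0%.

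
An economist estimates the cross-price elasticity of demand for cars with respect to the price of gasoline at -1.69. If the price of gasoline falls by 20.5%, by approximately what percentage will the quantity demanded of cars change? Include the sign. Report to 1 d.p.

34.6%

%ΔQ ≈ ε × %ΔP of gasoline = -1.69 × (-20.5%) = 34.6%.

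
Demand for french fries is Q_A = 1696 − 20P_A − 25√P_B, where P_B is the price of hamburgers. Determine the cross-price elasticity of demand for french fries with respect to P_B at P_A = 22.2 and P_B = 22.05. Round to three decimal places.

-0.052

At P_A = 22.2 and P_B = 22.05: Q_A = 1134.606.
∂Q_A/∂P_B = -25/(2√P_B) = -25/(2√22.05) = -2.6620.
ε = (∂Q_A/∂P_B)(P_B/Q_A) = -2.6620 × (22.05/1134.606) ≈ -0.052.
ε < 0: complements.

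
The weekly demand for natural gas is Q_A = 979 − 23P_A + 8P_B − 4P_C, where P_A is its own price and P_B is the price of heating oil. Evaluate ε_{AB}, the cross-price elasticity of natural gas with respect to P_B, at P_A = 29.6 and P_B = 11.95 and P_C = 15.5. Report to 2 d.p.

At P_A = 29.6 and P_B = 11.95 and P_C = 15.5: Q_A = 331.8.
∂Q_A/∂P_B = 8.
ε = (∂Q_A/∂P_B)(P_B/Q_A) = 8 × (11.95/331.8) ≈ 0.29.

0.29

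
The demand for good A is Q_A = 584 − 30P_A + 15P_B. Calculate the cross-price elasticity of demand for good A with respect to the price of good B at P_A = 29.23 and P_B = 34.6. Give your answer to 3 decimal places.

At P_A = 29.23 and P_B = 34.6: Q_A = 226.1.
∂Q_A/∂P_B = 15.
ε = (∂Q_A/∂P_B)(P_B/Q_A) = 15 × (34.6/226.1) ≈ 2.295.
Since ε > 0, good A and good B are substitutes.

2.295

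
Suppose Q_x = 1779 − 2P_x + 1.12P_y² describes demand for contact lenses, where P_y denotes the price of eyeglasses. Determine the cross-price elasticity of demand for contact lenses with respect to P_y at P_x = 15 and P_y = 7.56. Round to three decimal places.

0.071

At P_x = 15 and P_y = 7.56: Q_x = 1813.012.
∂Q_x/∂P_y = 2.24P_y = 2.24(7.56) = 16.9344.
ε = (∂Q_x/∂P_y)(P_y/Q_x) = 16.9344 × (7.56/1813.012) ≈ 0.071.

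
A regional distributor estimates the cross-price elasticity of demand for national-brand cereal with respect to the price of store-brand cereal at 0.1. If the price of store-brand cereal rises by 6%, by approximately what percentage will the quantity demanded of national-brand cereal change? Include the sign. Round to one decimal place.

0.6%

%ΔQ ≈ ε × %ΔP of store-brand cereal = 0.1 × (6%) = 0.6%.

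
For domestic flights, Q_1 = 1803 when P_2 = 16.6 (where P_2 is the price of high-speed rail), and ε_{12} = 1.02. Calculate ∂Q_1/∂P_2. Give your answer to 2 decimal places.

ε = (∂Q_1/∂P_2)·(P_2/Q_1) ⇒ ∂Q_1/∂P_2 = ε·Q_1/P_2 = 1.02 × 1803/16.6 ≈ 110.79.

110.79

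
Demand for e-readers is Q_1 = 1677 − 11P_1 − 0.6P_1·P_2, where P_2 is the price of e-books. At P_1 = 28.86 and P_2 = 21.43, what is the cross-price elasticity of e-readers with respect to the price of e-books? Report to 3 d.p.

-0.375

At P_1 = 28.86 and P_2 = 21.43: Q_1 = 988.458.
∂Q_1/∂P_2 = -0.6P_1 = -0.6(28.86) = -17.3160.
ε = (∂Q_1/∂P_2)(P_2/Q_1) = -17.3160 × (21.43/988.458) ≈ -0.375.
ε < 0: complements.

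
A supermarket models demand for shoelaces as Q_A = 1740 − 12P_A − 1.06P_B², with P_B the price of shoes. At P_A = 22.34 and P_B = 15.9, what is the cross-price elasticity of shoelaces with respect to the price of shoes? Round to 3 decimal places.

-0.445

At P_A = 22.34 and P_B = 15.9: Q_A = 1203.941.
∂Q_A/∂P_B = -2.12P_B = -2.12(15.9) = -33.7080.
ε = (∂Q_A/∂P_B)(P_B/Q_A) = -33.7080 × (15.9/1203.941) ≈ -0.445.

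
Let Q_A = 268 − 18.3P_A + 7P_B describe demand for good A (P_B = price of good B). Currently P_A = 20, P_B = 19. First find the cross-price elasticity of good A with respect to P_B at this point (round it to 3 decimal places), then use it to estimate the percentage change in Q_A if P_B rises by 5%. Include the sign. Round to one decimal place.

19.0%

At P_A = 20, P_B = 19: Q_A = 35.
∂Q_A/∂P_B = 7.
ε = (∂Q_A/∂P_B)(P_B/Q_A) = 7.0000 × 19/35 ≈ 3.800.
%ΔQ_A ≈ ε × %ΔP_B = 3.800 × (5%) = 19.0%.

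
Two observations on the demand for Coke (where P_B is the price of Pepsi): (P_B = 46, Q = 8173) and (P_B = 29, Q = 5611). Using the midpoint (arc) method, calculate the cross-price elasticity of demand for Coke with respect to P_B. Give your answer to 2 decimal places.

ΔQ_A = 5611 − 8173 = -2562; ΔP_B = 29 − 46 = -17.
Midpoints: Q̄_A = 6892.0, P̄_B = 37.50.
ε = (ΔQ_A/Q̄_A)/(ΔP_B/P̄_B) = (-2562/6892.0)/(-17/37.50) ≈ 0.82.
ε > 0: Coke and Pepsi are substitutes.

0.82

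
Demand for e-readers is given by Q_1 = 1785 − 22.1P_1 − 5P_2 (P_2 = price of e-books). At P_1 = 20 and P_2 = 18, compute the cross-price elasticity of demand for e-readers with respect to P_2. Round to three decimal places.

At P_1 = 20 and P_2 = 18: Q_1 = 1253.
∂Q_1/∂P_2 = -5.
ε = (∂Q_1/∂P_2)(P_2/Q_1) = -5 × (18/1253) ≈ -0.072.

-0.072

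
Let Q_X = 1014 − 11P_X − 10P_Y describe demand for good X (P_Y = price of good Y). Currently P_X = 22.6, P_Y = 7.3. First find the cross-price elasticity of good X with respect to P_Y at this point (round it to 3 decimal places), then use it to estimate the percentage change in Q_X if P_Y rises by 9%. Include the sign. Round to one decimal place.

At P_X = 22.6, P_Y = 7.3: Q_X = 692.4.
∂Q_X/∂P_Y = -10.
ε = (∂Q_X/∂P_Y)(P_Y/Q_X) = -10.0000 × 7.3/692.4 ≈ -0.105.
%ΔQ_X ≈ ε × %ΔP_Y = -0.105 × (9%) = -0.9%.

-0.9%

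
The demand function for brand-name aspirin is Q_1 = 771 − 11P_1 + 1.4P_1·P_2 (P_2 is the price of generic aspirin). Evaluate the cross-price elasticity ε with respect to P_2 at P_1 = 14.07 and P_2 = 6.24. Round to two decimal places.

0.17

At P_1 = 14.07 and P_2 = 6.24: Q_1 = 739.146.
∂Q_1/∂P_2 = 1.4P_1 = 1.4(14.07) = 19.6980.
ε = (∂Q_1/∂P_2)(P_2/Q_1) = 19.6980 × (6.24/739.146) ≈ 0.17.
ε > 0: substitutes.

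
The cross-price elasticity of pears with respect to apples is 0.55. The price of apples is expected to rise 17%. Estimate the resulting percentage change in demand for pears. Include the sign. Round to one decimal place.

9.4%

%ΔQ ≈ ε × %ΔP of apples = 0.55 × (17%) = 9.4%.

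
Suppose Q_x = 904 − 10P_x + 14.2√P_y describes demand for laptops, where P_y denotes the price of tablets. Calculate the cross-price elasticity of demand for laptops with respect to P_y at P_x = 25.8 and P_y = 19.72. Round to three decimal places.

At P_x = 25.8 and P_y = 19.72: Q_x = 709.058.
∂Q_x/∂P_y = 14.2/(2√P_y) = 14.2/(2√19.72) = 1.5988.
ε = (∂Q_x/∂P_y)(P_y/Q_x) = 1.5988 × (19.72/709.058) ≈ 0.044.

0.044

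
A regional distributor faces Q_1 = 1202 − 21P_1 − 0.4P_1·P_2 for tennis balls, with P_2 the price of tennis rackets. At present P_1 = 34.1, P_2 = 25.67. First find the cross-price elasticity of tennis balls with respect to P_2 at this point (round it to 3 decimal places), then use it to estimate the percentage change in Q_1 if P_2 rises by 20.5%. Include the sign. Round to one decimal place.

At P_1 = 34.1, P_2 = 25.67: Q_1 = 135.761.
∂Q_1/∂P_2 = -0.4P_1 = -13.6400.
ε = (∂Q_1/∂P_2)(P_2/Q_1) = -13.6400 × 25.67/135.761 ≈ -2.579.
%ΔQ_1 ≈ ε × %ΔP_2 = -2.579 × (20.5%) = -52.9%.

-52.9%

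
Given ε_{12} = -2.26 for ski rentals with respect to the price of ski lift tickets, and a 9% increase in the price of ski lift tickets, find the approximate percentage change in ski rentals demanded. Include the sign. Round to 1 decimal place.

%ΔQ ≈ ε × %ΔP of ski lift tickets = -2.26 × (9%) = -20.3%.

-20.3%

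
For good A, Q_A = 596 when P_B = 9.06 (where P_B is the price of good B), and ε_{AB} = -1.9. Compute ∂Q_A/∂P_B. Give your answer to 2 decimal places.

-124.99

ε = (∂Q_A/∂P_B)·(P_B/Q_A) ⇒ ∂Q_A/∂P_B = ε·Q_A/P_B = -1.9 × 596/9.06 ≈ -124.99.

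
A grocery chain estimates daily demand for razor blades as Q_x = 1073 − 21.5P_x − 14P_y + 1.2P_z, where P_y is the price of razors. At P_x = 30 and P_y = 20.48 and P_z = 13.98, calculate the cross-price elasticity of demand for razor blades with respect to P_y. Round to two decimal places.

At P_x = 30 and P_y = 20.48 and P_z = 13.98: Q_x = 158.056.
∂Q_x/∂P_y = -14.
ε = (∂Q_x/∂P_y)(P_y/Q_x) = -14 × (20.48/158.056) ≈ -1.81.
Since ε < 0, razor blades and razors are complements.

-1.81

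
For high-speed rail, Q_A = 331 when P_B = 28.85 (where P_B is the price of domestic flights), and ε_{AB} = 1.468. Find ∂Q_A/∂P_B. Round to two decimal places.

ε = (∂Q_A/∂P_B)·(P_B/Q_A) ⇒ ∂Q_A/∂P_B = ε·Q_A/P_B = 1.468 × 331/28.85 ≈ 16.84.

16.84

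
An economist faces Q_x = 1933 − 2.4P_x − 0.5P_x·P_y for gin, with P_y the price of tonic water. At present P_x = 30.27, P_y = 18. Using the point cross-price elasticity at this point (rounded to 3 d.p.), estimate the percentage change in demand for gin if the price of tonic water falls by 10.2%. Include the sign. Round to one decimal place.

1.8%

At P_x = 30.27, P_y = 18: Q_x = 1587.922.
∂Q_x/∂P_y = -0.5P_x = -15.1350.
ε = (∂Q_x/∂P_y)(P_y/Q_x) = -15.1350 × 18/1587.922 ≈ -0.172.
%ΔQ_x ≈ ε × %ΔP_y = -0.172 × (-10.2%) = 1.8%.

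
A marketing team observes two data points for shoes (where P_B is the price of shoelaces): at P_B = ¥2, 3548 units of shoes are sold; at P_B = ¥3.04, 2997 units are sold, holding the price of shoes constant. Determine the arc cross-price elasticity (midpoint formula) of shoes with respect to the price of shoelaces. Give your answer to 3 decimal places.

ΔQ_A = 2997 − 3548 = -551; ΔP_B = 3.04 − 2 = 1.04.
Midpoints: Q̄_A = 3272.5, P̄_B = 2.52.
ε = (ΔQ_A/Q̄_A)/(ΔP_B/P̄_B) = (-551/3272.5)/(1.04/2.52) ≈ -0.408.

-0.408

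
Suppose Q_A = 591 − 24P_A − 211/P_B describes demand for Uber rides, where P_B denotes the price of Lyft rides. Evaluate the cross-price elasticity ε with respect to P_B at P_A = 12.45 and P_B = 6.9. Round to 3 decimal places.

At P_A = 12.45 and P_B = 6.9: Q_A = 261.620.
∂Q_A/∂P_B = 211/P_B² = 4.4318.
ε = (∂Q_A/∂P_B)(P_B/Q_A) = 4.4318 × (6.9/261.620) ≈ 0.117.
ε > 0: substitutes.

0.117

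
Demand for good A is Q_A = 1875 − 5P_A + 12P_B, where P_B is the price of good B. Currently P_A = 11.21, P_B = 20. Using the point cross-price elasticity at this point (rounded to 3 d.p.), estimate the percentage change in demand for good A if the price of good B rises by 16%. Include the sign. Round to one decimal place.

1.9%

At P_A = 11.21, P_B = 20: Q_A = 2058.95.
∂Q_A/∂P_B = 12.
ε = (∂Q_A/∂P_B)(P_B/Q_A) = 12.0000 × 20/2058.95 ≈ 0.117.
%ΔQ_A ≈ ε × %ΔP_B = 0.117 × (16%) = 1.9%.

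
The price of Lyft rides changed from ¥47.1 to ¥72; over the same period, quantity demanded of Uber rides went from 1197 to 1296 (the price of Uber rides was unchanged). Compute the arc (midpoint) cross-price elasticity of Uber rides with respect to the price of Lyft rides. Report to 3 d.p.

0.190

ΔQ_A = 1296 − 1197 = 99; ΔP_B = 72 − 47.1 = 24.9.
Midpoints: Q̄_A = 1246.5, P̄_B = 59.55.
ε = (ΔQ_A/Q̄_A)/(ΔP_B/P̄_B) = (99/1246.5)/(24.9/59.55) ≈ 0.190.
ε > 0: Uber rides and Lyft rides are substitutes.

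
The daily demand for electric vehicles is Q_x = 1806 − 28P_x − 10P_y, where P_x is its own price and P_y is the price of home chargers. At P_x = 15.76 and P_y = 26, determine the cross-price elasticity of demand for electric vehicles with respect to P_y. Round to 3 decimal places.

At P_x = 15.76 and P_y = 26: Q_x = 1104.72.
∂Q_x/∂P_y = -10.
ε = (∂Q_x/∂P_y)(P_y/Q_x) = -10 × (26/1104.72) ≈ -0.235.

-0.235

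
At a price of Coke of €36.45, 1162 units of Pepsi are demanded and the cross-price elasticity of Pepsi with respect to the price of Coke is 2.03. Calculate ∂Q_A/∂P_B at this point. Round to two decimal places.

64.71

ε = (∂Q_A/∂P_B)·(P_B/Q_A) ⇒ ∂Q_A/∂P_B = ε·Q_A/P_B = 2.03 × 1162/36.45 ≈ 64.71.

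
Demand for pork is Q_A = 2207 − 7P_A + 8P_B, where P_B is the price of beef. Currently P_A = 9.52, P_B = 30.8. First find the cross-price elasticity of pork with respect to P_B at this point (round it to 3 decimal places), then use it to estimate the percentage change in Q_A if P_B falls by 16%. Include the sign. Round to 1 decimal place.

At P_A = 9.52, P_B = 30.8: Q_A = 2386.76.
∂Q_A/∂P_B = 8.
ε = (∂Q_A/∂P_B)(P_B/Q_A) = 8.0000 × 30.8/2386.76 ≈ 0.103.
%ΔQ_A ≈ ε × %ΔP_B = 0.103 × (-16%) = -1.6%.

-1.6%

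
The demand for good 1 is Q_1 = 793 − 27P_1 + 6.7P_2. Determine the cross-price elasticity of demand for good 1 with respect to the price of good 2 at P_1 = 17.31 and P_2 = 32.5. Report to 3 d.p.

0.401

At P_1 = 17.31 and P_2 = 32.5: Q_1 = 543.38.
∂Q_1/∂P_2 = 6.7.
ε = (∂Q_1/∂P_2)(P_2/Q_1) = 6.7 × (32.5/543.38) ≈ 0.401.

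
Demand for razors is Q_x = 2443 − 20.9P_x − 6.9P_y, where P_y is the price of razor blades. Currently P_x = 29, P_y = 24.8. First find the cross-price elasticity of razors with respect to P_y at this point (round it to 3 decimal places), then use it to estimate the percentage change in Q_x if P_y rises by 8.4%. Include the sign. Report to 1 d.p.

-0.9%

At P_x = 29, P_y = 24.8: Q_x = 1665.78.
∂Q_x/∂P_y = -6.9.
ε = (∂Q_x/∂P_y)(P_y/Q_x) = -6.9000 × 24.8/1665.78 ≈ -0.103.
%ΔQ_x ≈ ε × %ΔP_y = -0.103 × (8.4%) = -0.9%.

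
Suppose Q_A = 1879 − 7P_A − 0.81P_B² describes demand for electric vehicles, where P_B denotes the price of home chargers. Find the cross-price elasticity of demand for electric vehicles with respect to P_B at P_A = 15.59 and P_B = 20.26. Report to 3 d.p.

-0.463

At P_A = 15.59 and P_B = 20.26: Q_A = 1437.391.
∂Q_A/∂P_B = -1.62P_B = -1.62(20.26) = -32.8212.
ε = (∂Q_A/∂P_B)(P_B/Q_A) = -32.8212 × (20.26/1437.391) ≈ -0.463.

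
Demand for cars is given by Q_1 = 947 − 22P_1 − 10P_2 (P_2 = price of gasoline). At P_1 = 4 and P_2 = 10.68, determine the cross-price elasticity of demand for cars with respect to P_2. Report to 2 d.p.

At P_1 = 4 and P_2 = 10.68: Q_1 = 752.2.
∂Q_1/∂P_2 = -10.
ε = (∂Q_1/∂P_2)(P_2/Q_1) = -10 × (10.68/752.2) ≈ -0.14.
Since ε < 0, cars and gasoline are complements.

-0.14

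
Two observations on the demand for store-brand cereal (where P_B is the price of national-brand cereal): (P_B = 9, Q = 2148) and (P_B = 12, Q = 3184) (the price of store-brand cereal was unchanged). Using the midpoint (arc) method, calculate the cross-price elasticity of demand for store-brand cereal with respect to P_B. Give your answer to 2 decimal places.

ΔQ_A = 3184 − 2148 = 1036; ΔP_B = 12 − 9 = 3.
Midpoints: Q̄_A = 2666.0, P̄_B = 10.50.
ε = (ΔQ_A/Q̄_A)/(ΔP_B/P̄_B) = (1036/2666.0)/(3/10.50) ≈ 1.36.

1.36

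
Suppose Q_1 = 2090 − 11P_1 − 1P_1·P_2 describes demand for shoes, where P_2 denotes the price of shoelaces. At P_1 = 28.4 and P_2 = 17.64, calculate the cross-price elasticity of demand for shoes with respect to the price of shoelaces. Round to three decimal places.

-0.392

At P_1 = 28.4 and P_2 = 17.64: Q_1 = 1276.624.
∂Q_1/∂P_2 = -1P_1 = -1(28.4) = -28.4000.
ε = (∂Q_1/∂P_2)(P_2/Q_1) = -28.4000 × (17.64/1276.624) ≈ -0.392.
ε < 0: complements.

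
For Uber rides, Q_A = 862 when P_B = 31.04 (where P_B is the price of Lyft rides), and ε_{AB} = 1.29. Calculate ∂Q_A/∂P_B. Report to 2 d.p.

ε = (∂Q_A/∂P_B)·(P_B/Q_A) ⇒ ∂Q_A/∂P_B = ε·Q_A/P_B = 1.29 × 862/31.04 ≈ 35.82.

35.82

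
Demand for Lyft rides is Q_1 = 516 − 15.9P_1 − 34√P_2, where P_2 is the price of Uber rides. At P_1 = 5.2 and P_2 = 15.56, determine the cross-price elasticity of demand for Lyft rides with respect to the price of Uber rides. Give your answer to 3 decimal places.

At P_1 = 5.2 and P_2 = 15.56: Q_1 = 299.203.
∂Q_1/∂P_2 = -34/(2√P_2) = -34/(2√15.56) = -4.3097.
ε = (∂Q_1/∂P_2)(P_2/Q_1) = -4.3097 × (15.56/299.203) ≈ -0.224.

-0.224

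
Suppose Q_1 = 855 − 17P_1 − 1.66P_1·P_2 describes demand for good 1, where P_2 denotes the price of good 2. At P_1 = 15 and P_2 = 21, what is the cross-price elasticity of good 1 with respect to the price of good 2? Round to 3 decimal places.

-6.782

At P_1 = 15 and P_2 = 21: Q_1 = 77.1.
∂Q_1/∂P_2 = -1.66P_1 = -1.66(15) = -24.9000.
ε = (∂Q_1/∂P_2)(P_2/Q_1) = -24.9000 × (21/77.1) ≈ -6.782.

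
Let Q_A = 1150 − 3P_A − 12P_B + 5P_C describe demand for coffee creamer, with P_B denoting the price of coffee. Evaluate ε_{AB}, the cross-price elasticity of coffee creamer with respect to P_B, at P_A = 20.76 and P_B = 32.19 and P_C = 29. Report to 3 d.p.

-0.456

At P_A = 20.76 and P_B = 32.19 and P_C = 29: Q_A = 846.44.
∂Q_A/∂P_B = -12.
ε = (∂Q_A/∂P_B)(P_B/Q_A) = -12 × (32.19/846.44) ≈ -0.456.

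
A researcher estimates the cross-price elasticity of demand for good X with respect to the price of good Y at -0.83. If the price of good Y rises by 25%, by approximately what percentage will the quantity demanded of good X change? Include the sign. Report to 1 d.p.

-20.8%

%ΔQ ≈ ε × %ΔP of good Y = -0.83 × (25%) = -20.8%.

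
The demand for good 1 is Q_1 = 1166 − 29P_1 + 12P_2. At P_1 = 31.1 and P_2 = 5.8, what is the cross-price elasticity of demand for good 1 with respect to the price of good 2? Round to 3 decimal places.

At P_1 = 31.1 and P_2 = 5.8: Q_1 = 333.7.
∂Q_1/∂P_2 = 12.
ε = (∂Q_1/∂P_2)(P_2/Q_1) = 12 × (5.8/333.7) ≈ 0.209.

0.209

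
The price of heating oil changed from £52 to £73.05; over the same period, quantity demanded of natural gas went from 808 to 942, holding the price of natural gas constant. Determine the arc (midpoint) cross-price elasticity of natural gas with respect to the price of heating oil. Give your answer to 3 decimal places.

ΔQ_A = 942 − 808 = 134; ΔP_B = 73.05 − 52 = 21.05.
Midpoints: Q̄_A = 875.0, P̄_B = 62.52.
ε = (ΔQ_A/Q̄_A)/(ΔP_B/P̄_B) = (134/875.0)/(21.05/62.52) ≈ 0.455.

0.455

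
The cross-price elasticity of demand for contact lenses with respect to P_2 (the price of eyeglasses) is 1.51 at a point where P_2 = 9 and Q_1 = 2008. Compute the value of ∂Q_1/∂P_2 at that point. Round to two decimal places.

ε = (∂Q_1/∂P_2)·(P_2/Q_1) ⇒ ∂Q_1/∂P_2 = ε·Q_1/P_2 = 1.51 × 2008/9 ≈ 336.90.

336.90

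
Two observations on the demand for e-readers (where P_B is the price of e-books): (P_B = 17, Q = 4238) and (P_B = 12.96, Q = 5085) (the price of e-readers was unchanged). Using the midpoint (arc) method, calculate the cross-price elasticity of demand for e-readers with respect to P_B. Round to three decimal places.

ΔQ_A = 5085 − 4238 = 847; ΔP_B = 12.96 − 17 = -4.04.
Midpoints: Q̄_A = 4661.5, P̄_B = 14.98.
ε = (ΔQ_A/Q̄_A)/(ΔP_B/P̄_B) = (847/4661.5)/(-4.04/14.98) ≈ -0.674.

-0.674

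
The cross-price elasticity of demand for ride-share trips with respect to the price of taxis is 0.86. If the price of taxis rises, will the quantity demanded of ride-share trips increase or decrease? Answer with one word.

ε > 0 and the price of taxis rises, so the quantity of ride-share trips moves in the same direction: it increases.

increase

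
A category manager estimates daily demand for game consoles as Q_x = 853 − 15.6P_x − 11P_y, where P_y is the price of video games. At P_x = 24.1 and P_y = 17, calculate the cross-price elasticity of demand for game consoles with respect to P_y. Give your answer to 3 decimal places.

At P_x = 24.1 and P_y = 17: Q_x = 290.04.
∂Q_x/∂P_y = -11.
ε = (∂Q_x/∂P_y)(P_y/Q_x) = -11 × (17/290.04) ≈ -0.645.
Since ε < 0, game consoles and video games are complements.

-0.645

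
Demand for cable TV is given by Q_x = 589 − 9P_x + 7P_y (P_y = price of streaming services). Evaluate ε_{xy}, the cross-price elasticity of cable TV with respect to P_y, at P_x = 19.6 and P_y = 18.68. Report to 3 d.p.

0.241

At P_x = 19.6 and P_y = 18.68: Q_x = 543.36.
∂Q_x/∂P_y = 7.
ε = (∂Q_x/∂P_y)(P_y/Q_x) = 7 × (18.68/543.36) ≈ 0.241.
Since ε > 0, cable TV and streaming services are substitutes.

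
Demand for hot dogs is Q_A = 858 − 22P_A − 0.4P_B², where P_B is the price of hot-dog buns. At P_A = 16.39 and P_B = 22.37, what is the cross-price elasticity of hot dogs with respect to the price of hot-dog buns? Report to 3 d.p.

At P_A = 16.39 and P_B = 22.37: Q_A = 297.253.
∂Q_A/∂P_B = -0.8P_B = -0.8(22.37) = -17.8960.
ε = (∂Q_A/∂P_B)(P_B/Q_A) = -17.8960 × (22.37/297.253) ≈ -1.347.
ε < 0: complements.

-1.347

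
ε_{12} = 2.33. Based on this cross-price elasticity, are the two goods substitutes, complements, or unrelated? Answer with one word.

ε = 2.33 > 0, so a higher price of good 2 raises demand for good 1: substitutes.

substitutes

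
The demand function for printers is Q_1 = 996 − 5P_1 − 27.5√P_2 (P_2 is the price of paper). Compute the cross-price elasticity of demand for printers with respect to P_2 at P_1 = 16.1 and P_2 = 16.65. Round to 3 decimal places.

At P_1 = 16.1 and P_2 = 16.65: Q_1 = 803.288.
∂Q_1/∂P_2 = -27.5/(2√P_2) = -27.5/(2√16.65) = -3.3697.
ε = (∂Q_1/∂P_2)(P_2/Q_1) = -3.3697 × (16.65/803.288) ≈ -0.070.

-0.070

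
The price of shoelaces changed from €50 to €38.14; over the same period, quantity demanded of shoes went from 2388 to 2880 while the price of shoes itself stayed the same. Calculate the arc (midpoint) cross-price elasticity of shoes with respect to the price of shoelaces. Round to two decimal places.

ΔQ_A = 2880 − 2388 = 492; ΔP_B = 38.14 − 50 = -11.86.
Midpoints: Q̄_A = 2634.0, P̄_B = 44.07.
ε = (ΔQ_A/Q̄_A)/(ΔP_B/P̄_B) = (492/2634.0)/(-11.86/44.07) ≈ -0.69.
ε < 0: shoes and shoelaces are complements.

-0.69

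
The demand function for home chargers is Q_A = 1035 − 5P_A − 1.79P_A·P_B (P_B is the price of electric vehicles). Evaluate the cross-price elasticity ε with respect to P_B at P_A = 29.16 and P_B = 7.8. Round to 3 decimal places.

At P_A = 29.16 and P_B = 7.8: Q_A = 482.068.
∂Q_A/∂P_B = -1.79P_A = -1.79(29.16) = -52.1964.
ε = (∂Q_A/∂P_B)(P_B/Q_A) = -52.1964 × (7.8/482.068) ≈ -0.845.
ε < 0: complements.

-0.845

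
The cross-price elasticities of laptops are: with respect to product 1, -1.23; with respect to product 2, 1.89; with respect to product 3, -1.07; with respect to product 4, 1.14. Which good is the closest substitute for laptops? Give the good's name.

product 2

Substitutes have ε > 0. Among the positive values, 1.89 (product 2) is largest.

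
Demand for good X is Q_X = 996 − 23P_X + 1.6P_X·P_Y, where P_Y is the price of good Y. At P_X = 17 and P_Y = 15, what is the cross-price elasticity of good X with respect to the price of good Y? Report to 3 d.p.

0.403

At P_X = 17 and P_Y = 15: Q_X = 1013.
∂Q_X/∂P_Y = 1.6P_X = 1.6(17) = 27.2000.
ε = (∂Q_X/∂P_Y)(P_Y/Q_X) = 27.2000 × (15/1013) ≈ 0.403.
ε > 0: substitutes.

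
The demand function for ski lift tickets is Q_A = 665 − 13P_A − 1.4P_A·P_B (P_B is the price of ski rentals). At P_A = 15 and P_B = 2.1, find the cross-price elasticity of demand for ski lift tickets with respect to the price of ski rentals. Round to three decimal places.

-0.104

At P_A = 15 and P_B = 2.1: Q_A = 425.9.
∂Q_A/∂P_B = -1.4P_A = -1.4(15) = -21.0000.
ε = (∂Q_A/∂P_B)(P_B/Q_A) = -21.0000 × (2.1/425.9) ≈ -0.104.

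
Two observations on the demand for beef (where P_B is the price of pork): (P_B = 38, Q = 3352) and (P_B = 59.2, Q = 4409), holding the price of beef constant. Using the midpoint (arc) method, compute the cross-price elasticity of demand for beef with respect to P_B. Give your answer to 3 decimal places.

ΔQ_A = 4409 − 3352 = 1057; ΔP_B = 59.2 − 38 = 21.2.
Midpoints: Q̄_A = 3880.5, P̄_B = 48.60.
ε = (ΔQ_A/Q̄_A)/(ΔP_B/P̄_B) = (1057/3880.5)/(21.2/48.60) ≈ 0.624.

0.624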